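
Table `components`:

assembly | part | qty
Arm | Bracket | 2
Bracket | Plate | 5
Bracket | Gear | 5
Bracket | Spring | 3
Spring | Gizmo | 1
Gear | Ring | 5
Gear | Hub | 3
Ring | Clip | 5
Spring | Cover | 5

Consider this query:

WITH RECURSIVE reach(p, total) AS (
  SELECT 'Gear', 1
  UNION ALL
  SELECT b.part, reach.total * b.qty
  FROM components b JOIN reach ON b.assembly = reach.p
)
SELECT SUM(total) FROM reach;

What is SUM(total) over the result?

Base: (Gear, total=1).
Iteration 1: components of {Gear} -> Hub = 1*3 = 3, Ring = 1*5 = 5.
Iteration 2: components of {Hub,Ring} -> Clip = 5*5 = 25.
Iteration 3: no further components; recursion stops.
SUM(total) = 1 + 5 + 3 + 25 = 34.

34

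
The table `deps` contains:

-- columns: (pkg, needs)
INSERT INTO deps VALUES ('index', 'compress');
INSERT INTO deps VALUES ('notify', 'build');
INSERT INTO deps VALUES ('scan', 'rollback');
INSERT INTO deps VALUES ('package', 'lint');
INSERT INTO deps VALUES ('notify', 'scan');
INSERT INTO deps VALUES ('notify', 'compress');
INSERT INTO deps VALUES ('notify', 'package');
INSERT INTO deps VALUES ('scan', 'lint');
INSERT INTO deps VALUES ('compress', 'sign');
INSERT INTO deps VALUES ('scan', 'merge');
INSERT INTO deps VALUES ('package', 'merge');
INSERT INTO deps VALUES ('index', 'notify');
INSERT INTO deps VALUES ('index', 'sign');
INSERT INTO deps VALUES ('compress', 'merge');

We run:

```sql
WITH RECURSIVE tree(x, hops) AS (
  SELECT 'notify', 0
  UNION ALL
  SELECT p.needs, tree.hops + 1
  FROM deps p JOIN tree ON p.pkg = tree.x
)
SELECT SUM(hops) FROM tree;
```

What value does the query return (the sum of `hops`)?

18

Base: (notify, hops=0).
Iteration 1: edges from {notify} -> (build, hops=1), (compress, hops=1), (package, hops=1), (scan, hops=1).
Iteration 2: edges from {build,compress,package,scan} -> (lint, hops=2) x2, (merge, hops=2) x3, (rollback, hops=2), (sign, hops=2). [UNION ALL keeps all 7 new rows, including repeats]
Iteration 3: no outgoing edges from {lint,merge,rollback,sign}; recursion stops.
SUM(hops) = 0 + 1 + 1 + 1 + 1 + 2 + 2 + 2 + 2 + 2 + 2 + 2 = 18.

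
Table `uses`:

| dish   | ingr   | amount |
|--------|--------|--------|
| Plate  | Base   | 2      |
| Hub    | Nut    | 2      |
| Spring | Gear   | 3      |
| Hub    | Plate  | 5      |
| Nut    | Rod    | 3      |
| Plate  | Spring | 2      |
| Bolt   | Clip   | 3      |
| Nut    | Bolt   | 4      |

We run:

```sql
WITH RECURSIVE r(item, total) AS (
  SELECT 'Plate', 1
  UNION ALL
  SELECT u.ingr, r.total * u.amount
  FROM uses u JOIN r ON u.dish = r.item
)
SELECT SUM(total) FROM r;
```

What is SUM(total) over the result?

11

Base: (Plate, total=1).
Iteration 1: components of {Plate} -> Base = 1*2 = 2, Spring = 1*2 = 2.
Iteration 2: components of {Base,Spring} -> Gear = 2*3 = 6.
Iteration 3: no further components; recursion stops.
SUM(total) = 1 + 2 + 2 + 6 = 11.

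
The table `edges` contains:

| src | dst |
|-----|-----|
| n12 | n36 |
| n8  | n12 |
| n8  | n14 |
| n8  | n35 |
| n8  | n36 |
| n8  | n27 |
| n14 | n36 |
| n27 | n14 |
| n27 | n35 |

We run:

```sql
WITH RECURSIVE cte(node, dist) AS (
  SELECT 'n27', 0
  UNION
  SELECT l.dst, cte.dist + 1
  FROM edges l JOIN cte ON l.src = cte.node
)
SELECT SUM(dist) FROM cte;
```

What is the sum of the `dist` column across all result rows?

Base: (n27, dist=0).
Iteration 1: edges from {n27} -> (n14, dist=1), (n35, dist=1).
Iteration 2: edges from {n14,n35} -> (n36, dist=2).
Iteration 3: no outgoing edges from {n36}; recursion stops.
SUM(dist) = 0 + 1 + 1 + 2 = 4.

4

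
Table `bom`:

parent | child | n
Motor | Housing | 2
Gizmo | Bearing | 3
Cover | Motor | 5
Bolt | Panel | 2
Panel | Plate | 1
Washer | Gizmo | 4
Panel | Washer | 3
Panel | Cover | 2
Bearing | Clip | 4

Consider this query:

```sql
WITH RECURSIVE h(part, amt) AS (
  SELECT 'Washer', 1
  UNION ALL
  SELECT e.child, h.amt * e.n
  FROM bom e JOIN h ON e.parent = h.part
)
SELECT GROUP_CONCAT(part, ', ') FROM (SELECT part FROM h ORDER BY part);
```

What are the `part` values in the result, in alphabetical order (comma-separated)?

Bearing, Clip, Gizmo, Washer

Base: (Washer, amt=1).
Iteration 1: components of {Washer} -> Gizmo = 1*4 = 4.
Iteration 2: components of {Gizmo} -> Bearing = 4*3 = 12.
Iteration 3: components of {Bearing} -> Clip = 12*4 = 48.
Iteration 4: no further components; recursion stops.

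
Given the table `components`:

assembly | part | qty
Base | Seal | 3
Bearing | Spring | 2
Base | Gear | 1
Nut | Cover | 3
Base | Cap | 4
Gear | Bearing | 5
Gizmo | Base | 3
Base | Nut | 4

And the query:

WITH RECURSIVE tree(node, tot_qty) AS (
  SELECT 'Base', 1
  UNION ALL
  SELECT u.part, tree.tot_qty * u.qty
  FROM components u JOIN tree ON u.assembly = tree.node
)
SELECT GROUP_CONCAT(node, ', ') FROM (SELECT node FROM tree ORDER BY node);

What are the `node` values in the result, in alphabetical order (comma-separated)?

Base: (Base, tot_qty=1).
Iteration 1: components of {Base} -> Cap = 1*4 = 4, Gear = 1*1 = 1, Nut = 1*4 = 4, Seal = 1*3 = 3.
Iteration 2: components of {Cap,Gear,Nut,Seal} -> Bearing = 1*5 = 5, Cover = 4*3 = 12.
Iteration 3: components of {Bearing,Cover} -> Spring = 5*2 = 10.
Iteration 4: no further components; recursion stops.

Base, Bearing, Cap, Cover, Gear, Nut, Seal, Spring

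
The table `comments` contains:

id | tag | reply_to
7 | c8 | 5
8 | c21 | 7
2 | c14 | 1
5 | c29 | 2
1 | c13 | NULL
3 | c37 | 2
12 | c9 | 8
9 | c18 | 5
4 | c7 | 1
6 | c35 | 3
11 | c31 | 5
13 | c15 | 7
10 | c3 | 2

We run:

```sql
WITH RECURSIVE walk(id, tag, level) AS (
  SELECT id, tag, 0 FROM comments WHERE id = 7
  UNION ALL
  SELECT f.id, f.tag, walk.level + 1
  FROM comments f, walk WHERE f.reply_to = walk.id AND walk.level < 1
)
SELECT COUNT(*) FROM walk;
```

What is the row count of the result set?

3

Base: id=7 (c8) at level 0.
Iteration 1: rows with reply_to in {7} -> c21 (id 8, level 1), c15 (id 13, level 1).
Iteration 2: level < 1 fails for all current rows; recursion stops.
Total rows emitted: 3.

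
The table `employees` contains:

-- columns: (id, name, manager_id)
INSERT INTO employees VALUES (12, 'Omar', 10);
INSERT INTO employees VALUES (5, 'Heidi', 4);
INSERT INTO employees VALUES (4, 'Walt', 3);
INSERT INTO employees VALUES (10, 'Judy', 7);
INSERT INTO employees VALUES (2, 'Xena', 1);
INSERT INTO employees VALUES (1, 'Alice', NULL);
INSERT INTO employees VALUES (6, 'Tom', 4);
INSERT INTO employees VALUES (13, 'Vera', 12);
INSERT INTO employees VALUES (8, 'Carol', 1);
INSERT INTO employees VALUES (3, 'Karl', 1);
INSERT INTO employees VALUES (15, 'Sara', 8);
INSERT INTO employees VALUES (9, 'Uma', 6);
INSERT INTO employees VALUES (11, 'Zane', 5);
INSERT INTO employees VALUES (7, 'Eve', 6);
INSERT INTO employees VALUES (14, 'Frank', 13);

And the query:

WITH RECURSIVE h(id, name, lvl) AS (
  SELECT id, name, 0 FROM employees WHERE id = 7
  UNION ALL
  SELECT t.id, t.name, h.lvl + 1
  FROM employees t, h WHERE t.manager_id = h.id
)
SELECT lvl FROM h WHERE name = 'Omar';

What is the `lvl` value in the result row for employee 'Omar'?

2

Base: id=7 (Eve) at lvl 0.
Iteration 1: rows with manager_id in {7} -> Judy (id 10, lvl 1).
Iteration 2: rows with manager_id in {10} -> Omar (id 12, lvl 2).
Iteration 3: rows with manager_id in {12} -> Vera (id 13, lvl 3).
Iteration 4: rows with manager_id in {13} -> Frank (id 14, lvl 4).
Iteration 5: no rows with manager_id in {14}; recursion stops.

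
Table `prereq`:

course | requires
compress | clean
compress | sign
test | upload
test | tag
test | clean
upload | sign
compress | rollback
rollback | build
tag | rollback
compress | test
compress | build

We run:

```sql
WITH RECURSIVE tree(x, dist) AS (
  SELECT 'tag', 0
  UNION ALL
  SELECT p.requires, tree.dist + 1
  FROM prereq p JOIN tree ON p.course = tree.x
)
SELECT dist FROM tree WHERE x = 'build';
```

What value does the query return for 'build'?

2

Base: (tag, dist=0).
Iteration 1: edges from {tag} -> (rollback, dist=1).
Iteration 2: edges from {rollback} -> (build, dist=2).
Iteration 3: no outgoing edges from {build}; recursion stops.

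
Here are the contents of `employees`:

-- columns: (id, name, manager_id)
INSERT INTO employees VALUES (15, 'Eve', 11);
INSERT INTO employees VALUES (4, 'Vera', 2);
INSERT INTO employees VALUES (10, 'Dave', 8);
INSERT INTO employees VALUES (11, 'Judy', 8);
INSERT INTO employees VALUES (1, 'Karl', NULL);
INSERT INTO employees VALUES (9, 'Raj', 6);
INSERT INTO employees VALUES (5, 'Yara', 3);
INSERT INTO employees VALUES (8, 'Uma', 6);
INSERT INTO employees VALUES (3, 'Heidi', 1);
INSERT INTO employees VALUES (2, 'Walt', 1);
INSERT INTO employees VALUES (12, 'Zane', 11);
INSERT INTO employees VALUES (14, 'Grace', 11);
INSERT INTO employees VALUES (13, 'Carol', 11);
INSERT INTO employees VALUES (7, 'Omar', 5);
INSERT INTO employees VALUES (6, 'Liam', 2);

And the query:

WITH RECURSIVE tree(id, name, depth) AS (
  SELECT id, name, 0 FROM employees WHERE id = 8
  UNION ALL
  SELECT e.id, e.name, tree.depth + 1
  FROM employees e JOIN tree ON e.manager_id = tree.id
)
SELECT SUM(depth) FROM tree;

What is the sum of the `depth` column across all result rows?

10

Base: id=8 (Uma) at depth 0.
Iteration 1: rows with manager_id in {8} -> Dave (id 10, depth 1), Judy (id 11, depth 1).
Iteration 2: rows with manager_id in {10,11} -> Zane (id 12, depth 2), Carol (id 13, depth 2), Grace (id 14, depth 2), Eve (id 15, depth 2).
Iteration 3: no rows with manager_id in {12,13,14,15}; recursion stops.
SUM(depth) = 0 + 1 + 1 + 2 + 2 + 2 + 2 = 10.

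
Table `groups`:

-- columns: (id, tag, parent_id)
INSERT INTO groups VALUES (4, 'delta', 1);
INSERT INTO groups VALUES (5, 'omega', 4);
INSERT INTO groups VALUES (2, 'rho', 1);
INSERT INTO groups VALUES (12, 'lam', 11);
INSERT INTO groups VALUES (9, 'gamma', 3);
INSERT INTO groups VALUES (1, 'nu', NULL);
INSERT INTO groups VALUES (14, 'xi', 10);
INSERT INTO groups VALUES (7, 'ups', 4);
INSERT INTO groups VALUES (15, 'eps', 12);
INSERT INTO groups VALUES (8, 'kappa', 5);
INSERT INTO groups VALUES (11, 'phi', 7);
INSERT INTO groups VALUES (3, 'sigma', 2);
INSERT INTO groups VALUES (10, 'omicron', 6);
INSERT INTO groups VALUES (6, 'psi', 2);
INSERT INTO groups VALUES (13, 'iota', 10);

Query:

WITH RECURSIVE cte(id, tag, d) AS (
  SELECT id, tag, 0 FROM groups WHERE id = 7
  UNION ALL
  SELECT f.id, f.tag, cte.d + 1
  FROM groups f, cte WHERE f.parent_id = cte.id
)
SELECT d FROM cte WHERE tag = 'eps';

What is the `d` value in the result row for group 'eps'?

3

Base: id=7 (ups) at d 0.
Iteration 1: rows with parent_id in {7} -> phi (id 11, d 1).
Iteration 2: rows with parent_id in {11} -> lam (id 12, d 2).
Iteration 3: rows with parent_id in {12} -> eps (id 15, d 3).
Iteration 4: no rows with parent_id in {15}; recursion stops.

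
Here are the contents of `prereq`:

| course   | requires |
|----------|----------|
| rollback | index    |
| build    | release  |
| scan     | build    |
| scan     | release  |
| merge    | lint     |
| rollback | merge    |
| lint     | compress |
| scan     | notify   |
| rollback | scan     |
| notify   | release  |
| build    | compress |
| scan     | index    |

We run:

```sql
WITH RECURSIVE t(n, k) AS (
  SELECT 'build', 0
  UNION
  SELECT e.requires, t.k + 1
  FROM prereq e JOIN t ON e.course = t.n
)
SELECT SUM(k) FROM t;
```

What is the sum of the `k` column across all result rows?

2

Base: (build, k=0).
Iteration 1: edges from {build} -> (compress, k=1), (release, k=1).
Iteration 2: no outgoing edges from {compress,release}; recursion stops.
SUM(k) = 0 + 1 + 1 = 2.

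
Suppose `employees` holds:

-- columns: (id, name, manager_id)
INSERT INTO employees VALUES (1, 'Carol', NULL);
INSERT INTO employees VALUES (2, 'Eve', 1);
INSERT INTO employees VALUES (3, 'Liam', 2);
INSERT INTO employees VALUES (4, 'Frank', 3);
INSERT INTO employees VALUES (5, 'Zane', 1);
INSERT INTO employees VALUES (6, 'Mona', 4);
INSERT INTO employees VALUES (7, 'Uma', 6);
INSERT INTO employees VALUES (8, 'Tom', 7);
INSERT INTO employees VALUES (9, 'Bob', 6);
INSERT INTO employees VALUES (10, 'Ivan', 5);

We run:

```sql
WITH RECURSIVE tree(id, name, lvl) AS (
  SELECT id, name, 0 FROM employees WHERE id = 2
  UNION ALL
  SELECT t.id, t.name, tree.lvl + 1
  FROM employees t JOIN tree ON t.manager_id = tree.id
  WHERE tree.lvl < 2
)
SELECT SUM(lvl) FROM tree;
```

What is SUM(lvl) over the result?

3

Base: id=2 (Eve) at lvl 0.
Iteration 1: rows with manager_id in {2} -> Liam (id 3, lvl 1).
Iteration 2: rows with manager_id in {3} -> Frank (id 4, lvl 2).
Iteration 3: lvl < 2 fails for all current rows; recursion stops.
SUM(lvl) = 0 + 1 + 2 = 3.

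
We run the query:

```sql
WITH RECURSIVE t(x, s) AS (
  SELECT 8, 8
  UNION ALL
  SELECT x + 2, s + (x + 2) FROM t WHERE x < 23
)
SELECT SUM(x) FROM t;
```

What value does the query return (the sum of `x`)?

144

Base: x=8, s=8.
Iteration 1: 8 < 23 holds -> x = 8 + 2 = 10, s = 8 + 10 = 18.
Iteration 2: 10 < 23 holds -> x = 10 + 2 = 12, s = 18 + 12 = 30.
Iteration 3: 12 < 23 holds -> x = 12 + 2 = 14, s = 30 + 14 = 44.
Iteration 4: 14 < 23 holds -> x = 14 + 2 = 16, s = 44 + 16 = 60.
Iteration 5: 16 < 23 holds -> x = 16 + 2 = 18, s = 60 + 18 = 78.
Iteration 6: 18 < 23 holds -> x = 18 + 2 = 20, s = 78 + 20 = 98.
Iteration 7: 20 < 23 holds -> x = 20 + 2 = 22, s = 98 + 22 = 120.
Iteration 8: 22 < 23 holds -> x = 22 + 2 = 24, s = 120 + 24 = 144.
Iteration 9: 24 < 23 fails; recursion stops.
SUM(x) = 8 + 10 + 12 + 14 + 16 + 18 + 20 + 22 + 24 = 144.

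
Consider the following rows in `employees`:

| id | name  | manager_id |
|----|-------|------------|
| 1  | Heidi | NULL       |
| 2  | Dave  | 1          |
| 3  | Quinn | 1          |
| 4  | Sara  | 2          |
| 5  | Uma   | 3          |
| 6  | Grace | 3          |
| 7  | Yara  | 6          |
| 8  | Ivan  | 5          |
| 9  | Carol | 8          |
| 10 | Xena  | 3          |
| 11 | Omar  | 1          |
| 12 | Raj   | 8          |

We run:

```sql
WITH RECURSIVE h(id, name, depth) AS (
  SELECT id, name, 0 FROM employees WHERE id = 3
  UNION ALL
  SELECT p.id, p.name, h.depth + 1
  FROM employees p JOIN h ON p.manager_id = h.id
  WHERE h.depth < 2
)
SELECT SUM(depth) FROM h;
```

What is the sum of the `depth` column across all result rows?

7

Base: id=3 (Quinn) at depth 0.
Iteration 1: rows with manager_id in {3} -> Uma (id 5, depth 1), Grace (id 6, depth 1), Xena (id 10, depth 1).
Iteration 2: rows with manager_id in {5,6,10} -> Yara (id 7, depth 2), Ivan (id 8, depth 2).
Iteration 3: depth < 2 fails for all current rows; recursion stops.
SUM(depth) = 0 + 1 + 1 + 1 + 2 + 2 = 7.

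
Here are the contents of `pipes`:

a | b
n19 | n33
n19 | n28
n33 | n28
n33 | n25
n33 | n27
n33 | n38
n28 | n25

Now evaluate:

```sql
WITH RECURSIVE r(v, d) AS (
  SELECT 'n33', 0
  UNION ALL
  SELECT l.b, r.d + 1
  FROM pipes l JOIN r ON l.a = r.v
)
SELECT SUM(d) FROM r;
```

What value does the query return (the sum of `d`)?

6

Base: (n33, d=0).
Iteration 1: edges from {n33} -> (n25, d=1), (n27, d=1), (n28, d=1), (n38, d=1).
Iteration 2: edges from {n25,n27,n28,n38} -> (n25, d=2).
Iteration 3: no outgoing edges from {n25}; recursion stops.
SUM(d) = 0 + 1 + 1 + 1 + 1 + 2 = 6.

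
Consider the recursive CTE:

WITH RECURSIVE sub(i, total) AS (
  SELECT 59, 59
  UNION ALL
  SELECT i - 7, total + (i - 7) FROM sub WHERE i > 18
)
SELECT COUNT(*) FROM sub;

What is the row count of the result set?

7

Base: i=59, total=59.
Iteration 1: 59 > 18 holds -> i = 59 - 7 = 52, total = 59 + 52 = 111.
Iteration 2: 52 > 18 holds -> i = 52 - 7 = 45, total = 111 + 45 = 156.
Iteration 3: 45 > 18 holds -> i = 45 - 7 = 38, total = 156 + 38 = 194.
Iteration 4: 38 > 18 holds -> i = 38 - 7 = 31, total = 194 + 31 = 225.
Iteration 5: 31 > 18 holds -> i = 31 - 7 = 24, total = 225 + 24 = 249.
Iteration 6: 24 > 18 holds -> i = 24 - 7 = 17, total = 249 + 17 = 266.
Iteration 7: 17 > 18 fails; recursion stops.
Total rows emitted: 7.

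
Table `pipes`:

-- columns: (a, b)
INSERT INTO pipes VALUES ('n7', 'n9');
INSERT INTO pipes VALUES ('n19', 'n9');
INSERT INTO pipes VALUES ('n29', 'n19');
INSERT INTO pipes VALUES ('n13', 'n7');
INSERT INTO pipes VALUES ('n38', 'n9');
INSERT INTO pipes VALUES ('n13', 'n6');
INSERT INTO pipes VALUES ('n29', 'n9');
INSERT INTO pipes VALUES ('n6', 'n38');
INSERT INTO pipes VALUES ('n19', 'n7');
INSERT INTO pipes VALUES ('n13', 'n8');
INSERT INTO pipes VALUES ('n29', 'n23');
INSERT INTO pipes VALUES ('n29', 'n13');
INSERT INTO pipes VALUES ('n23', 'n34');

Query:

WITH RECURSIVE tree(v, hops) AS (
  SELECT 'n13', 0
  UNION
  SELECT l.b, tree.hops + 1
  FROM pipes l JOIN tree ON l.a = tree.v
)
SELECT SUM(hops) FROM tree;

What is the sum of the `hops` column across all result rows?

Base: (n13, hops=0).
Iteration 1: edges from {n13} -> (n6, hops=1), (n7, hops=1), (n8, hops=1).
Iteration 2: edges from {n6,n7,n8} -> (n38, hops=2), (n9, hops=2).
Iteration 3: edges from {n38,n9} -> (n9, hops=3).
Iteration 4: no outgoing edges from {n9}; recursion stops.
SUM(hops) = 0 + 1 + 1 + 1 + 2 + 2 + 3 = 10.

10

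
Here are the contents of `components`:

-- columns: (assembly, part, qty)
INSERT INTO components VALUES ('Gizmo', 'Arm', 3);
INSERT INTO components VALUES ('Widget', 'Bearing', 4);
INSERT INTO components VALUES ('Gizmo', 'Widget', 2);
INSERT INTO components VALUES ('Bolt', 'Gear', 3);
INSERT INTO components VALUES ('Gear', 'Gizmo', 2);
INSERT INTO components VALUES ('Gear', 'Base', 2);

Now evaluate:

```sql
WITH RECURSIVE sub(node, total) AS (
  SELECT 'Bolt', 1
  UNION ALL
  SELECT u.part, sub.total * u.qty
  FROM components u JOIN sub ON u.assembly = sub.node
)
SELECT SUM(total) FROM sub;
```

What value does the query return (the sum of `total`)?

Base: (Bolt, total=1).
Iteration 1: components of {Bolt} -> Gear = 1*3 = 3.
Iteration 2: components of {Gear} -> Base = 3*2 = 6, Gizmo = 3*2 = 6.
Iteration 3: components of {Base,Gizmo} -> Arm = 6*3 = 18, Widget = 6*2 = 12.
Iteration 4: components of {Arm,Widget} -> Bearing = 12*4 = 48.
Iteration 5: no further components; recursion stops.
SUM(total) = 1 + 3 + 6 + 6 + 12 + 18 + 48 = 94.

94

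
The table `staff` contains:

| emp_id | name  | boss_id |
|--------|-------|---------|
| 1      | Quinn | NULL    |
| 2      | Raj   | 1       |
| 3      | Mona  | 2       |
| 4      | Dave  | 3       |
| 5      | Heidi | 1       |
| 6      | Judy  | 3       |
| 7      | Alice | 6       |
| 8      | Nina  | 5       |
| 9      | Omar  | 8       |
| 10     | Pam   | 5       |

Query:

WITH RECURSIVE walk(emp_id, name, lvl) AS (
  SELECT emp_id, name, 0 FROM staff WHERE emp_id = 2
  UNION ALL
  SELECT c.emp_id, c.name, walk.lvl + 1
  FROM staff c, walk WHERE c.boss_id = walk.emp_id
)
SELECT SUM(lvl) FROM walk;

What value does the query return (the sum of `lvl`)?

Base: emp_id=2 (Raj) at lvl 0.
Iteration 1: rows with boss_id in {2} -> Mona (id 3, lvl 1).
Iteration 2: rows with boss_id in {3} -> Dave (id 4, lvl 2), Judy (id 6, lvl 2).
Iteration 3: rows with boss_id in {4,6} -> Alice (id 7, lvl 3).
Iteration 4: no rows with boss_id in {7}; recursion stops.
SUM(lvl) = 0 + 1 + 2 + 2 + 3 = 8.

8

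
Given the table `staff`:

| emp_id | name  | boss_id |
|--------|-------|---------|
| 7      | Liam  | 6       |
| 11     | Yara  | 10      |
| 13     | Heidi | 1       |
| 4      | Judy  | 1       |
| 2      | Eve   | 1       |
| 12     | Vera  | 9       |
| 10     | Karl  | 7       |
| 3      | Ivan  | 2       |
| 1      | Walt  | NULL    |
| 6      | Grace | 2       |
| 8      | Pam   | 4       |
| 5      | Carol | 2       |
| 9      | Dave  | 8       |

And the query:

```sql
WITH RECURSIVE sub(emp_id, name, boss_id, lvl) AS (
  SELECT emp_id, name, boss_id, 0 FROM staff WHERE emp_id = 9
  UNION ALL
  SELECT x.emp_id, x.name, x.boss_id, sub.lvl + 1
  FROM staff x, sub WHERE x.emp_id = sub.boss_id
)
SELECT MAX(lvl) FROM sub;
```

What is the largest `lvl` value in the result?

3

Base: emp_id=9 (Dave), boss_id=8, lvl 0.
Iteration 1: join on emp_id=8 -> Pam (id 8, boss_id=4, lvl 1).
Iteration 2: join on emp_id=4 -> Judy (id 4, boss_id=1, lvl 2).
Iteration 3: join on emp_id=1 -> Walt (id 1, boss_id=NULL, lvl 3).
Iteration 4: boss_id is NULL; no match; recursion stops.
lvl values: 0, 1, 2, 3; the maximum is 3.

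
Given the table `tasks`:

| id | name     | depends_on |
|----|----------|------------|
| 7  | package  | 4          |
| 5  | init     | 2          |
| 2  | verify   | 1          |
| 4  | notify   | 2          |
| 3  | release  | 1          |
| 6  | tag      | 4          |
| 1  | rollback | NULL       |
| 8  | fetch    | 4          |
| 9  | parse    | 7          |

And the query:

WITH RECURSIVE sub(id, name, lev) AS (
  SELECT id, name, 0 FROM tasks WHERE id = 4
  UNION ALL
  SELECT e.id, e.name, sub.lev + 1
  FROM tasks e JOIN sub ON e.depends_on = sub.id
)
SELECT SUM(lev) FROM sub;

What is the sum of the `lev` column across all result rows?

Base: id=4 (notify) at lev 0.
Iteration 1: rows with depends_on in {4} -> tag (id 6, lev 1), package (id 7, lev 1), fetch (id 8, lev 1).
Iteration 2: rows with depends_on in {6,7,8} -> parse (id 9, lev 2).
Iteration 3: no rows with depends_on in {9}; recursion stops.
SUM(lev) = 0 + 1 + 1 + 1 + 2 = 5.

5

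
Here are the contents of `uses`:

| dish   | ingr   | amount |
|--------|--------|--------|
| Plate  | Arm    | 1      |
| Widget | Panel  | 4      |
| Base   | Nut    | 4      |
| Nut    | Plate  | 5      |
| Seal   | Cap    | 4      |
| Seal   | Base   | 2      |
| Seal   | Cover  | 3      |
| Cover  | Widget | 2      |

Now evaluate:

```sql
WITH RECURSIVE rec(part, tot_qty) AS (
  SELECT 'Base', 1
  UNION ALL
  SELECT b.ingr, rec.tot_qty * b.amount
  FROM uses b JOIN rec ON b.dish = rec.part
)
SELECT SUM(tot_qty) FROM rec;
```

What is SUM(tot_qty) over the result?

Base: (Base, tot_qty=1).
Iteration 1: components of {Base} -> Nut = 1*4 = 4.
Iteration 2: components of {Nut} -> Plate = 4*5 = 20.
Iteration 3: components of {Plate} -> Arm = 20*1 = 20.
Iteration 4: no further components; recursion stops.
SUM(tot_qty) = 1 + 4 + 20 + 20 = 45.

45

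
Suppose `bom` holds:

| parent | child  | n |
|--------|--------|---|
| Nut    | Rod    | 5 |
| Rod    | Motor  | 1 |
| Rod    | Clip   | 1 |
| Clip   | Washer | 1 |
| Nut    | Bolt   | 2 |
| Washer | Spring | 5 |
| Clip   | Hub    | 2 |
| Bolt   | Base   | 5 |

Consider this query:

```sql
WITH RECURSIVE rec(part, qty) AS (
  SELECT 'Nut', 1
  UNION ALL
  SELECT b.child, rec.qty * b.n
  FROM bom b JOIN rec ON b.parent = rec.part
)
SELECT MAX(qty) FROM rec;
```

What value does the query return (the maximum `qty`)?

25

Base: (Nut, qty=1).
Iteration 1: components of {Nut} -> Bolt = 1*2 = 2, Rod = 1*5 = 5.
Iteration 2: components of {Bolt,Rod} -> Base = 2*5 = 10, Clip = 5*1 = 5, Motor = 5*1 = 5.
Iteration 3: components of {Base,Clip,Motor} -> Hub = 5*2 = 10, Washer = 5*1 = 5.
Iteration 4: components of {Hub,Washer} -> Spring = 5*5 = 25.
Iteration 5: no further components; recursion stops.
qty values: 1, 5, 2, 5, 5, 10, 5, 10, 25; the maximum is 25.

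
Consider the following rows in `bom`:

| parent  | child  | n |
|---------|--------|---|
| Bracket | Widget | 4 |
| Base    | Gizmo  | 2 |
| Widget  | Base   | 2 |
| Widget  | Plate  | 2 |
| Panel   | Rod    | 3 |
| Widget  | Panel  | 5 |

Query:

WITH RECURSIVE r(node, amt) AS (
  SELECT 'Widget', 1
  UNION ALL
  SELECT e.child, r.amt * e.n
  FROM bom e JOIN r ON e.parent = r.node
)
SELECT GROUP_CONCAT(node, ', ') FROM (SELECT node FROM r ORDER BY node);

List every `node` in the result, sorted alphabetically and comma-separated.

Base: (Widget, amt=1).
Iteration 1: components of {Widget} -> Base = 1*2 = 2, Panel = 1*5 = 5, Plate = 1*2 = 2.
Iteration 2: components of {Base,Panel,Plate} -> Gizmo = 2*2 = 4, Rod = 5*3 = 15.
Iteration 3: no further components; recursion stops.

Base, Gizmo, Panel, Plate, Rod, Widget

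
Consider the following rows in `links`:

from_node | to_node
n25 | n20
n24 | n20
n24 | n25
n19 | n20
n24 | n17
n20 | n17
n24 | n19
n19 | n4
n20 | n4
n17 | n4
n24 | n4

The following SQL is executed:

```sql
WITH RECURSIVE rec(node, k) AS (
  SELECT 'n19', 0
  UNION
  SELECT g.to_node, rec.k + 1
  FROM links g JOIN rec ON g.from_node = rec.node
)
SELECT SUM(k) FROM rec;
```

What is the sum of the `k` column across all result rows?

Base: (n19, k=0).
Iteration 1: edges from {n19} -> (n20, k=1), (n4, k=1).
Iteration 2: edges from {n20,n4} -> (n17, k=2), (n4, k=2).
Iteration 3: edges from {n17,n4} -> (n4, k=3).
Iteration 4: no outgoing edges from {n4}; recursion stops.
SUM(k) = 0 + 1 + 1 + 2 + 2 + 3 = 9.

9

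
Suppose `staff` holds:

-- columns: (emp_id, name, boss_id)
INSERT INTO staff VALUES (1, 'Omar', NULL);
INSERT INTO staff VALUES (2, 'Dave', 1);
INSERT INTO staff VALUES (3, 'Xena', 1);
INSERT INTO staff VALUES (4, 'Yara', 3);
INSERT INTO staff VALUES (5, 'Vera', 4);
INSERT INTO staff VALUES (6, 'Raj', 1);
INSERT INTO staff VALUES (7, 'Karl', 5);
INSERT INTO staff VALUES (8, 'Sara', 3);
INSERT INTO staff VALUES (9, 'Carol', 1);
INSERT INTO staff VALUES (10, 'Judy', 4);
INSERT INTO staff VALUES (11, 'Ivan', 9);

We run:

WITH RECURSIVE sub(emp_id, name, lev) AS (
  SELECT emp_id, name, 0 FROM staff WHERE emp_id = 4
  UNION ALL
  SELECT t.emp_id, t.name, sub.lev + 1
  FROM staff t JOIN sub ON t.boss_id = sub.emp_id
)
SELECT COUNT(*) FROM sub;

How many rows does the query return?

Base: emp_id=4 (Yara) at lev 0.
Iteration 1: rows with boss_id in {4} -> Vera (id 5, lev 1), Judy (id 10, lev 1).
Iteration 2: rows with boss_id in {5,10} -> Karl (id 7, lev 2).
Iteration 3: no rows with boss_id in {7}; recursion stops.
Total rows emitted: 4.

4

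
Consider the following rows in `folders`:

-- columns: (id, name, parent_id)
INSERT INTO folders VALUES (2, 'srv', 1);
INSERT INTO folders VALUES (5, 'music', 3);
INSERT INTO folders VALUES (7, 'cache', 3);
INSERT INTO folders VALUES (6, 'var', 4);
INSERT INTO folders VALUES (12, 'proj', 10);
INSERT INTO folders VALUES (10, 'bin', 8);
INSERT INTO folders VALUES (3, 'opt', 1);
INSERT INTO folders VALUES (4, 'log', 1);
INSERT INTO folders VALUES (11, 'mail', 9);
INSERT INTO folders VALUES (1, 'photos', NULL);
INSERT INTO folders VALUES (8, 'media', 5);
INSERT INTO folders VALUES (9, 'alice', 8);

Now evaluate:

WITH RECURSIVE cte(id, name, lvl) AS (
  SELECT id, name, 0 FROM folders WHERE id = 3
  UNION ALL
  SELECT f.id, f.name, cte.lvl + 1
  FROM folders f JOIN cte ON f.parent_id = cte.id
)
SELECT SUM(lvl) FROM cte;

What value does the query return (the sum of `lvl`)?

18

Base: id=3 (opt) at lvl 0.
Iteration 1: rows with parent_id in {3} -> music (id 5, lvl 1), cache (id 7, lvl 1).
Iteration 2: rows with parent_id in {5,7} -> media (id 8, lvl 2).
Iteration 3: rows with parent_id in {8} -> alice (id 9, lvl 3), bin (id 10, lvl 3).
Iteration 4: rows with parent_id in {9,10} -> mail (id 11, lvl 4), proj (id 12, lvl 4).
Iteration 5: no rows with parent_id in {11,12}; recursion stops.
SUM(lvl) = 0 + 1 + 1 + 2 + 3 + 3 + 4 + 4 = 18.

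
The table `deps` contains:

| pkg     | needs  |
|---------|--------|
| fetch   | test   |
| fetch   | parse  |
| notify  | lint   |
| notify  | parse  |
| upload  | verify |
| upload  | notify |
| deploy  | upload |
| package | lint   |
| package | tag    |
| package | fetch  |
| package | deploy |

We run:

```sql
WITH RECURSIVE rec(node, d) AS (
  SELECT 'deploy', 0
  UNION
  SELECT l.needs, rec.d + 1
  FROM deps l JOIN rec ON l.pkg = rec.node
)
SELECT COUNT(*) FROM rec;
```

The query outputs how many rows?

Base: (deploy, d=0).
Iteration 1: edges from {deploy} -> (upload, d=1).
Iteration 2: edges from {upload} -> (notify, d=2), (verify, d=2).
Iteration 3: edges from {notify,verify} -> (lint, d=3), (parse, d=3).
Iteration 4: no outgoing edges from {lint,parse}; recursion stops.
Total rows emitted: 6.

6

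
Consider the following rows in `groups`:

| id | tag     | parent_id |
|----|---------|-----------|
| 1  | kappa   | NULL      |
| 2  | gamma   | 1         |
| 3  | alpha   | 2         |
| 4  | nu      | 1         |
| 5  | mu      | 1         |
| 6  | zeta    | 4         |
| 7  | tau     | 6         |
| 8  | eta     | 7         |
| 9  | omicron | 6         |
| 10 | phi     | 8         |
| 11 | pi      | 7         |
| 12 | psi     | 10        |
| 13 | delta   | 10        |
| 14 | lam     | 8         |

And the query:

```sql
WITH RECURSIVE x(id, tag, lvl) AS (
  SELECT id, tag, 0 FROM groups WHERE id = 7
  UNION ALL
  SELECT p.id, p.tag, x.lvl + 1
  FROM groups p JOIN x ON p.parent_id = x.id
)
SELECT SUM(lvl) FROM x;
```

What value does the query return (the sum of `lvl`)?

12

Base: id=7 (tau) at lvl 0.
Iteration 1: rows with parent_id in {7} -> eta (id 8, lvl 1), pi (id 11, lvl 1).
Iteration 2: rows with parent_id in {8,11} -> phi (id 10, lvl 2), lam (id 14, lvl 2).
Iteration 3: rows with parent_id in {10,14} -> psi (id 12, lvl 3), delta (id 13, lvl 3).
Iteration 4: no rows with parent_id in {12,13}; recursion stops.
SUM(lvl) = 0 + 1 + 1 + 2 + 2 + 3 + 3 = 12.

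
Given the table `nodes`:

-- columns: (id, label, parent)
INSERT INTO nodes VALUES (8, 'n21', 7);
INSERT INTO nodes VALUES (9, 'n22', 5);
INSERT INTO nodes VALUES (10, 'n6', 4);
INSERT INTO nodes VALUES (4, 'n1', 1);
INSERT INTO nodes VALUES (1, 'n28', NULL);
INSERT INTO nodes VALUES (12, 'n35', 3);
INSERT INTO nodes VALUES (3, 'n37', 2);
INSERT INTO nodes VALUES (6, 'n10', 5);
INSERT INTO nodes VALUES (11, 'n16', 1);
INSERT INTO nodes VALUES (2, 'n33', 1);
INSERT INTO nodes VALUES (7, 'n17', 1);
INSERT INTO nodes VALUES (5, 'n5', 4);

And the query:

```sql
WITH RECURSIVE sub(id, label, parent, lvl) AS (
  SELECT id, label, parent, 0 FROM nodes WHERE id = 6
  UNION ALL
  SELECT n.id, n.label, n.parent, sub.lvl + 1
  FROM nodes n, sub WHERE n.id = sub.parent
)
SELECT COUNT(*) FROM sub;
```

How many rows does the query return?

Base: id=6 (n10), parent=5, lvl 0.
Iteration 1: join on id=5 -> n5 (id 5, parent=4, lvl 1).
Iteration 2: join on id=4 -> n1 (id 4, parent=1, lvl 2).
Iteration 3: join on id=1 -> n28 (id 1, parent=NULL, lvl 3).
Iteration 4: parent is NULL; no match; recursion stops.
Total rows emitted: 4.

4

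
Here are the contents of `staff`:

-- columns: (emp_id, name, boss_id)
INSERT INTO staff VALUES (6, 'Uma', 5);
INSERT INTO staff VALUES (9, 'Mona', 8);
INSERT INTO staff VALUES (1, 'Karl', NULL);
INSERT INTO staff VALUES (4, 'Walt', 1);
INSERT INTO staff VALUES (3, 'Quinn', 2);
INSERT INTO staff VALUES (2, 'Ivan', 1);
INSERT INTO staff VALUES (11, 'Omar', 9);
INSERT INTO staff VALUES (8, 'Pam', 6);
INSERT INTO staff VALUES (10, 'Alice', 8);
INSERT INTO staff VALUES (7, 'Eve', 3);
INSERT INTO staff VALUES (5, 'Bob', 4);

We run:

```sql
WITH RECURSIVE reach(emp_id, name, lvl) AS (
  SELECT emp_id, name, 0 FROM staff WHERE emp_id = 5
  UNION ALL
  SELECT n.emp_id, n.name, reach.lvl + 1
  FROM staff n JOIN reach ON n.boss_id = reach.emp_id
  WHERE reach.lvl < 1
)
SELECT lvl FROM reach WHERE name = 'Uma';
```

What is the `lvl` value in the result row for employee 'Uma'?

Base: emp_id=5 (Bob) at lvl 0.
Iteration 1: rows with boss_id in {5} -> Uma (id 6, lvl 1).
Iteration 2: lvl < 1 fails for all current rows; recursion stops.

1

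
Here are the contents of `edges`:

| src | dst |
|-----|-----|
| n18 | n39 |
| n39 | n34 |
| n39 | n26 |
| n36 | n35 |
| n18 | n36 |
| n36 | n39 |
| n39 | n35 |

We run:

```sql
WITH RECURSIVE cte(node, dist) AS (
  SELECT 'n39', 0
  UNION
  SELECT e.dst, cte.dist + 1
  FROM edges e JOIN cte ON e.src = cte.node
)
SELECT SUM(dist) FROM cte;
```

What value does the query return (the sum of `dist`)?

3

Base: (n39, dist=0).
Iteration 1: edges from {n39} -> (n26, dist=1), (n34, dist=1), (n35, dist=1).
Iteration 2: no outgoing edges from {n26,n34,n35}; recursion stops.
SUM(dist) = 0 + 1 + 1 + 1 = 3.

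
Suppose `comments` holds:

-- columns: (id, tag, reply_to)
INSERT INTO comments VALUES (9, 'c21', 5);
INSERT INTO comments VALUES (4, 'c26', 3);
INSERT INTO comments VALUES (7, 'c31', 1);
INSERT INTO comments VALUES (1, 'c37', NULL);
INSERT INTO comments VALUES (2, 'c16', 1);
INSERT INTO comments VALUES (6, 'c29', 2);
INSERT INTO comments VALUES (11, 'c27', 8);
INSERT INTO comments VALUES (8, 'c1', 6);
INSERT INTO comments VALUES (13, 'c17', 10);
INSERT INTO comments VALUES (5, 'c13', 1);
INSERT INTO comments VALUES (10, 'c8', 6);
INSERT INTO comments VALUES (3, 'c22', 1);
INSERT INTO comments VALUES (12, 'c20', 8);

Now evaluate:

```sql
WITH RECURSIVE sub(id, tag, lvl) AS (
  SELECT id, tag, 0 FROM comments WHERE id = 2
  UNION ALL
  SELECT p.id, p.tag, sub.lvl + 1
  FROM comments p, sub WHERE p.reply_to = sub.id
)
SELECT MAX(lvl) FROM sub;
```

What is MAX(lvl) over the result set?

Base: id=2 (c16) at lvl 0.
Iteration 1: rows with reply_to in {2} -> c29 (id 6, lvl 1).
Iteration 2: rows with reply_to in {6} -> c1 (id 8, lvl 2), c8 (id 10, lvl 2).
Iteration 3: rows with reply_to in {8,10} -> c27 (id 11, lvl 3), c20 (id 12, lvl 3), c17 (id 13, lvl 3).
Iteration 4: no rows with reply_to in {11,12,13}; recursion stops.
lvl values: 0, 1, 2, 2, 3, 3, 3; the maximum is 3.

3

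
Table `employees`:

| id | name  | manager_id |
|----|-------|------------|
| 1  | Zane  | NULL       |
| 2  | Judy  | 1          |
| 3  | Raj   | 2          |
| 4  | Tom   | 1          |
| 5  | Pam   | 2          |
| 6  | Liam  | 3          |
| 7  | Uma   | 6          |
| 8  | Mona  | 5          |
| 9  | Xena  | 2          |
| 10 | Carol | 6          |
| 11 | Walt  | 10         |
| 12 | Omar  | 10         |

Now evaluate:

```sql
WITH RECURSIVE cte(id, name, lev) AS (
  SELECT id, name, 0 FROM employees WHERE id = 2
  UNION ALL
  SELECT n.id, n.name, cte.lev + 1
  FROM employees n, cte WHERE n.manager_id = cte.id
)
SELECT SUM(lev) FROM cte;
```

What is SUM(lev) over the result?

Base: id=2 (Judy) at lev 0.
Iteration 1: rows with manager_id in {2} -> Raj (id 3, lev 1), Pam (id 5, lev 1), Xena (id 9, lev 1).
Iteration 2: rows with manager_id in {3,5,9} -> Liam (id 6, lev 2), Mona (id 8, lev 2).
Iteration 3: rows with manager_id in {6,8} -> Uma (id 7, lev 3), Carol (id 10, lev 3).
Iteration 4: rows with manager_id in {7,10} -> Walt (id 11, lev 4), Omar (id 12, lev 4).
Iteration 5: no rows with manager_id in {11,12}; recursion stops.
SUM(lev) = 0 + 1 + 1 + 1 + 2 + 2 + 3 + 3 + 4 + 4 = 21.

21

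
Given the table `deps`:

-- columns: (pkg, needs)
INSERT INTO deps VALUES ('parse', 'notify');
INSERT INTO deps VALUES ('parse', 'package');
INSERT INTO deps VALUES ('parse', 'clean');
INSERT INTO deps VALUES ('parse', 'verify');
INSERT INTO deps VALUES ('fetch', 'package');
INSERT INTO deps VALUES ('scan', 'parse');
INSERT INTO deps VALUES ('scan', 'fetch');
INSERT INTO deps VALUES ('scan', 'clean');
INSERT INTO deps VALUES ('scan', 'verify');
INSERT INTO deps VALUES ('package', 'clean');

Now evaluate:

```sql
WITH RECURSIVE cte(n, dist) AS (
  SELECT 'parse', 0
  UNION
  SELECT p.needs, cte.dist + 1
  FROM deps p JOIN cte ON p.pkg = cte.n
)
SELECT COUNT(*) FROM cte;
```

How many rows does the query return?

Base: (parse, dist=0).
Iteration 1: edges from {parse} -> (clean, dist=1), (notify, dist=1), (package, dist=1), (verify, dist=1).
Iteration 2: edges from {clean,notify,package,verify} -> (clean, dist=2).
Iteration 3: no outgoing edges from {clean}; recursion stops.
Total rows emitted: 6.

6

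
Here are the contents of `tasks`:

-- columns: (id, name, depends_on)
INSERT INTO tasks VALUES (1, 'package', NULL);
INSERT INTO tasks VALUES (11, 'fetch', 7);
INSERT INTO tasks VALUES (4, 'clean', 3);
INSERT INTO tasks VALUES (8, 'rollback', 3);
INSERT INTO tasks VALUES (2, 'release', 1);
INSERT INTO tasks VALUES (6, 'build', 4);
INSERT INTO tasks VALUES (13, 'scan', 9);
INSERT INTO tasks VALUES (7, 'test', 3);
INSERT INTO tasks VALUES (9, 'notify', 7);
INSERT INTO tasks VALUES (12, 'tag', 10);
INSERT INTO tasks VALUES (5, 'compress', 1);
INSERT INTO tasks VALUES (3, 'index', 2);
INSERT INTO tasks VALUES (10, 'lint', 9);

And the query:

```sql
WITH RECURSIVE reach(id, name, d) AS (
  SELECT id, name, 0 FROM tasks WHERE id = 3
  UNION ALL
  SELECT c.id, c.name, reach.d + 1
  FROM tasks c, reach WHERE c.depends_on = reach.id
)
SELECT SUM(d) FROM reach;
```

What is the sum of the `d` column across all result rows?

19

Base: id=3 (index) at d 0.
Iteration 1: rows with depends_on in {3} -> clean (id 4, d 1), test (id 7, d 1), rollback (id 8, d 1).
Iteration 2: rows with depends_on in {4,7,8} -> build (id 6, d 2), notify (id 9, d 2), fetch (id 11, d 2).
Iteration 3: rows with depends_on in {6,9,11} -> lint (id 10, d 3), scan (id 13, d 3).
Iteration 4: rows with depends_on in {10,13} -> tag (id 12, d 4).
Iteration 5: no rows with depends_on in {12}; recursion stops.
SUM(d) = 0 + 1 + 1 + 1 + 2 + 2 + 2 + 3 + 3 + 4 = 19.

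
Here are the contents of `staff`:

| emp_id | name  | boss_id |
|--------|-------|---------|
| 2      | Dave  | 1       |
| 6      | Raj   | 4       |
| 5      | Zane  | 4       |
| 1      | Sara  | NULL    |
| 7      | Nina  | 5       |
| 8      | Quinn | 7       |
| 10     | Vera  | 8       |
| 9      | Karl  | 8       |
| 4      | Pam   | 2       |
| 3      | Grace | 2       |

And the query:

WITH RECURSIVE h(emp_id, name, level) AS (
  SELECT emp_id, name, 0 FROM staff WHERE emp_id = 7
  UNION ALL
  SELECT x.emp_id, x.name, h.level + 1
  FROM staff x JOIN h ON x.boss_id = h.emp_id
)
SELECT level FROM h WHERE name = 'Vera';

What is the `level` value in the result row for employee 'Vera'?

2

Base: emp_id=7 (Nina) at level 0.
Iteration 1: rows with boss_id in {7} -> Quinn (id 8, level 1).
Iteration 2: rows with boss_id in {8} -> Karl (id 9, level 2), Vera (id 10, level 2).
Iteration 3: no rows with boss_id in {9,10}; recursion stops.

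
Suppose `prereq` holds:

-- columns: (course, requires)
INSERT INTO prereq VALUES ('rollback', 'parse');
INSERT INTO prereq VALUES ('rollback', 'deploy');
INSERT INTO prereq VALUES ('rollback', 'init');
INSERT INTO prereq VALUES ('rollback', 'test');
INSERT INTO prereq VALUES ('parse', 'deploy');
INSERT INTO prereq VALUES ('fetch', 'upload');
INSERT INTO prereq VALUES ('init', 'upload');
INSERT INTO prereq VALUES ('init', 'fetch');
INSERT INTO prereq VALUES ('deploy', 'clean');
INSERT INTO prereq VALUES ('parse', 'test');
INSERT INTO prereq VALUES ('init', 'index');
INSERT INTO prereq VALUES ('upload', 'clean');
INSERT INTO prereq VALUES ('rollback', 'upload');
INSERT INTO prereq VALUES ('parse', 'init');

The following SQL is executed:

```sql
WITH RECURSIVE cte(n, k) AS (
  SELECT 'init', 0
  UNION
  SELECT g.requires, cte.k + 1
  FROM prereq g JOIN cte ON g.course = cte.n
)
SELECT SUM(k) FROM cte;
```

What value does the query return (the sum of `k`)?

10

Base: (init, k=0).
Iteration 1: edges from {init} -> (fetch, k=1), (index, k=1), (upload, k=1).
Iteration 2: edges from {fetch,index,upload} -> (clean, k=2), (upload, k=2).
Iteration 3: edges from {clean,upload} -> (clean, k=3).
Iteration 4: no outgoing edges from {clean}; recursion stops.
SUM(k) = 0 + 1 + 1 + 1 + 2 + 2 + 3 = 10.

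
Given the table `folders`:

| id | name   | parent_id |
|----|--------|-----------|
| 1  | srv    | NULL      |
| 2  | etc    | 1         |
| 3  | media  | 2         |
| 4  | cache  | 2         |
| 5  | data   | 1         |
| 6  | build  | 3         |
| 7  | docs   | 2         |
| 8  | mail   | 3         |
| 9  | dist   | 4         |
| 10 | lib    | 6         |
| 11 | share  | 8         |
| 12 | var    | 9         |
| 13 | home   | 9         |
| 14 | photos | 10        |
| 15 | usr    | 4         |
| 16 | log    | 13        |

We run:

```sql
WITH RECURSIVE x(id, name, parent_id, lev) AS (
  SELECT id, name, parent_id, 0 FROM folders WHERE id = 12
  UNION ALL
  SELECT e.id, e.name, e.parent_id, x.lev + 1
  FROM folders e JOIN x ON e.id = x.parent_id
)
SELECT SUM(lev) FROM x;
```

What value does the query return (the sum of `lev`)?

10

Base: id=12 (var), parent_id=9, lev 0.
Iteration 1: join on id=9 -> dist (id 9, parent_id=4, lev 1).
Iteration 2: join on id=4 -> cache (id 4, parent_id=2, lev 2).
Iteration 3: join on id=2 -> etc (id 2, parent_id=1, lev 3).
Iteration 4: join on id=1 -> srv (id 1, parent_id=NULL, lev 4).
Iteration 5: parent_id is NULL; no match; recursion stops.
SUM(lev) = 0 + 1 + 2 + 3 + 4 = 10.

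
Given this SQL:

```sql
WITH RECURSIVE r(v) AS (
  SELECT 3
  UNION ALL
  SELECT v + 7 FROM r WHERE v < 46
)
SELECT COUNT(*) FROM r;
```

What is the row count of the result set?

Base: v=3.
Iteration 1: 3 < 46 holds -> v = 3 + 7 = 10.
Iteration 2: 10 < 46 holds -> v = 10 + 7 = 17.
Iteration 3: 17 < 46 holds -> v = 17 + 7 = 24.
Iteration 4: 24 < 46 holds -> v = 24 + 7 = 31.
Iteration 5: 31 < 46 holds -> v = 31 + 7 = 38.
Iteration 6: 38 < 46 holds -> v = 38 + 7 = 45.
Iteration 7: 45 < 46 holds -> v = 45 + 7 = 52.
Iteration 8: 52 < 46 fails; recursion stops.
Total rows emitted: 8.

8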